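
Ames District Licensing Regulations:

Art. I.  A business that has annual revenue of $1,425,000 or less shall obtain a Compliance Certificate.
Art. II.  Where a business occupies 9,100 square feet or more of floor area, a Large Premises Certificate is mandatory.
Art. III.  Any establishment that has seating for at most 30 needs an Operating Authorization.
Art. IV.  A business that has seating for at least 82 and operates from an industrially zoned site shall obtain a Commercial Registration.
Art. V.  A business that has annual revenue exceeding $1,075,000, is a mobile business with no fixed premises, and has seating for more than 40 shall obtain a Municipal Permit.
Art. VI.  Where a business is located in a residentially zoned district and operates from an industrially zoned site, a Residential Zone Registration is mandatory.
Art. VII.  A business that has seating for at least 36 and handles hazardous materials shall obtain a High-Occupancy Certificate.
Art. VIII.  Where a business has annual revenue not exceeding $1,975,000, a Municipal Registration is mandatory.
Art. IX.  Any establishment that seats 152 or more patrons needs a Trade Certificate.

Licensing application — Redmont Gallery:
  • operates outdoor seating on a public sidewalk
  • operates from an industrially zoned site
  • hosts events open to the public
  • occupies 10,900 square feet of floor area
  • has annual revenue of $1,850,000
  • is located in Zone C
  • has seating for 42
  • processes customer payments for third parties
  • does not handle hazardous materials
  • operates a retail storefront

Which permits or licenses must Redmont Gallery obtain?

Art. I. revenue $1,850,000 > $1,425,000 → Compliance Certificate not required.
Art. II. floor area 10,900 square feet ≥ 9,100 square feet → Large Premises Certificate required.
Art. III. seating 42 > 30 → Operating Authorization not required.
Art. IV. seating 42 < 82; operates from an industrially zoned site → Commercial Registration not required.
Art. V. revenue $1,850,000 > $1,075,000; operates from an industrially zoned site (not: is a mobile business with no fixed premises); seating 42 > 40 → Municipal Permit not required.
Art. VI. is located in Zone C (not: is located in a residentially zoned district); operates from an industrially zoned site → Residential Zone Registration not required.
Art. VII. seating 42 ≥ 36; does not handle hazardous materials → High-Occupancy Certificate not required.
Art. VIII. revenue $1,850,000 ≤ $1,975,000 → Municipal Registration required.
Art. IX. seating 42 < 152 → Trade Certificate not required.

Large Premises Certificate, Municipal Registration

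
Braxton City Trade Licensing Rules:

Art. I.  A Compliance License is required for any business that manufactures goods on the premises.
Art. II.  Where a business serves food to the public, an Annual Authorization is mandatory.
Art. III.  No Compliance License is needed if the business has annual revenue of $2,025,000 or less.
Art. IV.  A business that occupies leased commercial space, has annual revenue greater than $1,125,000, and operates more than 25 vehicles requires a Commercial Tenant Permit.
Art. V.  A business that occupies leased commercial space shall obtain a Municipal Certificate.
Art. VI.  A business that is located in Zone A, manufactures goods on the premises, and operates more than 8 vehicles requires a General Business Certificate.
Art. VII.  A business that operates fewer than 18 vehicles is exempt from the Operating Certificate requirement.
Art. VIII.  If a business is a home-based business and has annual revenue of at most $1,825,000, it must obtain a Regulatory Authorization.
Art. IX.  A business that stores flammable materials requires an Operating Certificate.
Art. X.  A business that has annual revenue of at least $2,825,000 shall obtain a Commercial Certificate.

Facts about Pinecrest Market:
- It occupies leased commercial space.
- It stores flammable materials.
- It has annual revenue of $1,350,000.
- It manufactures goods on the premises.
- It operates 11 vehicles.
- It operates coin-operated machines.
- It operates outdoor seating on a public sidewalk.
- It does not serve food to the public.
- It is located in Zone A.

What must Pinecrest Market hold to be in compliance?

Art. I. manufactures goods on the premises → Compliance License required.
Art. II. does not serve food to the public → Annual Authorization not required.
Art. III. revenue $1,350,000 ≤ $2,025,000 → exempt from Compliance License.
Art. IV. occupies leased commercial space; revenue $1,350,000 > $1,125,000; vehicles 11 ≤ 25 → Commercial Tenant Permit not required.
Art. V. occupies leased commercial space → Municipal Certificate required.
Art. VI. is located in Zone A; manufactures goods on the premises; vehicles 11 > 8 → General Business Certificate required.
Art. VII. vehicles 11 < 18 → exempt from Operating Certificate.
Art. VIII. occupies leased commercial space (not: is a home-based business); revenue $1,350,000 ≤ $1,825,000 → Regulatory Authorization not required.
Art. IX. stores flammable materials → Operating Certificate required.
Art. X. revenue $1,350,000 < $2,825,000 → Commercial Certificate not required.

General Business Certificate, Municipal Certificate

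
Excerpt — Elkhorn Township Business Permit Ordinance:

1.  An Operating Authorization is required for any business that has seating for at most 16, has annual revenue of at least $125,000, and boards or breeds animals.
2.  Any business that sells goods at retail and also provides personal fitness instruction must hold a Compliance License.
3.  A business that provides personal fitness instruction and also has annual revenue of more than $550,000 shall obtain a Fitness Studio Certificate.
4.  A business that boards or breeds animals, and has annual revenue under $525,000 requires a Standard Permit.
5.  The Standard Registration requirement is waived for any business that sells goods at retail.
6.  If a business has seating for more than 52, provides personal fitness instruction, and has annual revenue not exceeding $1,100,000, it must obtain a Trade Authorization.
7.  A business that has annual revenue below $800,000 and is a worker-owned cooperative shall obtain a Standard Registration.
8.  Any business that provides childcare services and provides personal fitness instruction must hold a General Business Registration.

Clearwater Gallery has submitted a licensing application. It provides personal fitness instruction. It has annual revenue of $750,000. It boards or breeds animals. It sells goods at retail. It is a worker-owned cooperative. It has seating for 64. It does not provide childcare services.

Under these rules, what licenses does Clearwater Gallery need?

Compliance License, Fitness Studio Certificate, Trade Authorization

1. seating 64 > 16; revenue $750,000 ≥ $125,000; boards or breeds animals → Operating Authorization not required.
2. sells goods at retail; provides personal fitness instruction → Compliance License required.
3. provides personal fitness instruction; revenue $750,000 > $550,000 → Fitness Studio Certificate required.
4. boards or breeds animals; revenue $750,000 ≥ $525,000 → Standard Permit not required.
5. sells goods at retail → exempt from Standard Registration.
6. seating 64 > 52; provides personal fitness instruction; revenue $750,000 ≤ $1,100,000 → Trade Authorization required.
7. revenue $750,000 < $800,000; is a worker-owned cooperative → Standard Registration required.
8. does not provide childcare services; provides personal fitness instruction → General Business Registration not required.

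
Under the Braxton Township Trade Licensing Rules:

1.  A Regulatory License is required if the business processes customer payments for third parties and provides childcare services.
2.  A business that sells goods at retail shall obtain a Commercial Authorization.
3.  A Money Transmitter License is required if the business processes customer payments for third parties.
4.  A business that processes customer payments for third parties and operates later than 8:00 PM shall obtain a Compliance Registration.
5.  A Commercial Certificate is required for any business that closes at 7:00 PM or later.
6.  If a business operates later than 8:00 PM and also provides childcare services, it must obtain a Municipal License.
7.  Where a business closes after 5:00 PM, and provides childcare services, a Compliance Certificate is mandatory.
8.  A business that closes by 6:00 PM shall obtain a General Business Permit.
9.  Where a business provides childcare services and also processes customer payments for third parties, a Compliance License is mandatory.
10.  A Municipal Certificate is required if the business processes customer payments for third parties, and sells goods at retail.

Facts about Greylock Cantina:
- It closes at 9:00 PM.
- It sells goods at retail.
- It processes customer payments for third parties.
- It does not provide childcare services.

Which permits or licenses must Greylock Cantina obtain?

Commercial Authorization, Commercial Certificate, Compliance Registration, Money Transmitter License, Municipal Certificate

1. processes customer payments for third parties; does not provide childcare services → Regulatory License not required.
2. sells goods at retail → Commercial Authorization required.
3. processes customer payments for third parties → Money Transmitter License required.
4. processes customer payments for third parties; closes 9:00 PM, after 8:00 PM → Compliance Registration required.
5. closes 9:00 PM, after 7:00 PM → Commercial Certificate required.
6. closes 9:00 PM, after 8:00 PM; does not provide childcare services → Municipal License not required.
7. closes 9:00 PM, after 5:00 PM; does not provide childcare services → Compliance Certificate not required.
8. closes 9:00 PM, after 6:00 PM → General Business Permit not required.
9. does not provide childcare services; processes customer payments for third parties → Compliance License not required.
10. processes customer payments for third parties; sells goods at retail → Municipal Certificate required.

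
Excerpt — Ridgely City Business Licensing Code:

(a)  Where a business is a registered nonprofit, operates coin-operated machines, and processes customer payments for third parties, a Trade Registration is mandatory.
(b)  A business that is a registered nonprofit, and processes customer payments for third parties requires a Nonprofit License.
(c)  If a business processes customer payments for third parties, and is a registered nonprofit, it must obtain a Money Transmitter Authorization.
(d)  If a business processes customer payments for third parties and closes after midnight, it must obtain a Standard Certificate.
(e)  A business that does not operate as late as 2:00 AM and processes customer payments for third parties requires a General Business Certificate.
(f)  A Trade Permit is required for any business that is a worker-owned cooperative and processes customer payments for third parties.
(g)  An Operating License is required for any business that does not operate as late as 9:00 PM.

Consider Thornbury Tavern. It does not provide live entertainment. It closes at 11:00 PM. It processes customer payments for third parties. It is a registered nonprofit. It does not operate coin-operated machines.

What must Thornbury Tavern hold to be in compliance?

General Business Certificate, Money Transmitter Authorization, Nonprofit License

(a) is a registered nonprofit; does not operate coin-operated machines; processes customer payments for third parties → Trade Registration not required.
(b) is a registered nonprofit; processes customer payments for third parties → Nonprofit License required.
(c) processes customer payments for third parties; is a registered nonprofit → Money Transmitter Authorization required.
(d) processes customer payments for third parties; closes 11:00 PM, at/before midnight → Standard Certificate not required.
(e) closes 11:00 PM, at/before 2:00 AM; processes customer payments for third parties → General Business Certificate required.
(f) is a registered nonprofit (not: is a worker-owned cooperative); processes customer payments for third parties → Trade Permit not required.
(g) closes 11:00 PM, after 9:00 PM → Operating License not required.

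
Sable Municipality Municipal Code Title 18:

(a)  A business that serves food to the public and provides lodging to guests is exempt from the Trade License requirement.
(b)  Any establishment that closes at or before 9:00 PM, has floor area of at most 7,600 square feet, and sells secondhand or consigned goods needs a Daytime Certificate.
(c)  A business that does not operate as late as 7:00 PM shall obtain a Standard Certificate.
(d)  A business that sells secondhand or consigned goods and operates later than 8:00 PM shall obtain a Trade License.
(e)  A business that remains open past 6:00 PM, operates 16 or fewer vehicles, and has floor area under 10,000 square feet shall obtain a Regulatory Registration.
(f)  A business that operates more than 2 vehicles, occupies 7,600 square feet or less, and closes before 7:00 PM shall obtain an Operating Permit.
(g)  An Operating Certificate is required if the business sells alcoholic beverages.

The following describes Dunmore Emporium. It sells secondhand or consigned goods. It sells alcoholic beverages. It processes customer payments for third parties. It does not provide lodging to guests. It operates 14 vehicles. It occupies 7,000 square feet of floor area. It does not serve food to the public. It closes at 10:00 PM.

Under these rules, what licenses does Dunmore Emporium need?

Operating Certificate, Regulatory Registration, Trade License

(a) does not serve food to the public; does not provide lodging to guests → Trade License exemption does not apply.
(b) closes 10:00 PM, after 9:00 PM; floor area 7,000 square feet ≤ 7,600 square feet; sells secondhand or consigned goods → Daytime Certificate not required.
(c) closes 10:00 PM, after 7:00 PM → Standard Certificate not required.
(d) sells secondhand or consigned goods; closes 10:00 PM, after 8:00 PM → Trade License required.
(e) closes 10:00 PM, after 6:00 PM; vehicles 14 ≤ 16; floor area 7,000 square feet < 10,000 square feet → Regulatory Registration required.
(f) vehicles 14 > 2; floor area 7,000 square feet ≤ 7,600 square feet; closes 10:00 PM, after 7:00 PM → Operating Permit not required.
(g) sells alcoholic beverages → Operating Certificate required.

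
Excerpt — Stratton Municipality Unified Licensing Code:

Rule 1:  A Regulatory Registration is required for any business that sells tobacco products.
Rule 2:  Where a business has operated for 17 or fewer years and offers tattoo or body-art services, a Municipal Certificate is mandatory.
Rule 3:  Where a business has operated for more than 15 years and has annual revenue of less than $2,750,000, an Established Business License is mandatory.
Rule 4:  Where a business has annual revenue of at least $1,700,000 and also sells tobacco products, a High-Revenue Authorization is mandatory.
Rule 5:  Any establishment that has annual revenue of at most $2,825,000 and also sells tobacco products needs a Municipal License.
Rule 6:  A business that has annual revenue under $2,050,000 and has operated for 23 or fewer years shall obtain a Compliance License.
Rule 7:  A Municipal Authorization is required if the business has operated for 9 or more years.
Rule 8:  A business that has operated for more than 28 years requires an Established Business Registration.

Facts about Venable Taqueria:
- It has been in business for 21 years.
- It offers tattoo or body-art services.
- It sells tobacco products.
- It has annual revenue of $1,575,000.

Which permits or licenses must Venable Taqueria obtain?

Compliance License, Established Business License, Municipal Authorization, Municipal License, Regulatory Registration

Rule 1: sells tobacco products → Regulatory Registration required.
Rule 2: years in business 21 > 17; offers tattoo or body-art services → Municipal Certificate not required.
Rule 3: years in business 21 > 15; revenue $1,575,000 < $2,750,000 → Established Business License required.
Rule 4: revenue $1,575,000 < $1,700,000; sells tobacco products → High-Revenue Authorization not required.
Rule 5: revenue $1,575,000 ≤ $2,825,000; sells tobacco products → Municipal License required.
Rule 6: revenue $1,575,000 < $2,050,000; years in business 21 ≤ 23 → Compliance License required.
Rule 7: years in business 21 ≥ 9 → Municipal Authorization required.
Rule 8: years in business 21 ≤ 28 → Established Business Registration not required.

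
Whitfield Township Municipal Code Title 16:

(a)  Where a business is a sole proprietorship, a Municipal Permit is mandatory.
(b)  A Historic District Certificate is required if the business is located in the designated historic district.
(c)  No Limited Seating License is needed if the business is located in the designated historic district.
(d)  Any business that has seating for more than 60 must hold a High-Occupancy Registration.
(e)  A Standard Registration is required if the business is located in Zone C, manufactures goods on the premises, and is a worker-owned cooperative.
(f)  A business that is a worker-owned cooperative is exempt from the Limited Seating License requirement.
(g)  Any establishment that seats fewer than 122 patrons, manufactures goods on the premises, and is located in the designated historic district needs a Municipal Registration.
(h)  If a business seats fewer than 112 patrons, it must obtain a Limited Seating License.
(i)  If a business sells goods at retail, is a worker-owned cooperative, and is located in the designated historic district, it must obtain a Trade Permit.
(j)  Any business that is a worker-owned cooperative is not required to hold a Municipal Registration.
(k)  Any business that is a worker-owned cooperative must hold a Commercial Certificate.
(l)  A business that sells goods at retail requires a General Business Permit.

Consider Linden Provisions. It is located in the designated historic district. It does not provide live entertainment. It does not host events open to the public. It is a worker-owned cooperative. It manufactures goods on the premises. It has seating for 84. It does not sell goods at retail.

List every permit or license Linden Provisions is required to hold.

(a) is a worker-owned cooperative (not: is a sole proprietorship) → Municipal Permit not required.
(b) is located in the designated historic district → Historic District Certificate required.
(c) is located in the designated historic district → exempt from Limited Seating License.
(d) seating 84 > 60 → High-Occupancy Registration required.
(e) is located in the designated historic district (not: is located in Zone C); manufactures goods on the premises; is a worker-owned cooperative → Standard Registration not required.
(f) is a worker-owned cooperative → exempt from Limited Seating License.
(g) seating 84 < 122; manufactures goods on the premises; is located in the designated historic district → Municipal Registration required.
(h) seating 84 < 112 → Limited Seating License required.
(i) does not sell goods at retail; is a worker-owned cooperative; is located in the designated historic district → Trade Permit not required.
(j) is a worker-owned cooperative → exempt from Municipal Registration.
(k) is a worker-owned cooperative → Commercial Certificate required.
(l) does not sell goods at retail → General Business Permit not required.

Commercial Certificate, High-Occupancy Registration, Historic District Certificate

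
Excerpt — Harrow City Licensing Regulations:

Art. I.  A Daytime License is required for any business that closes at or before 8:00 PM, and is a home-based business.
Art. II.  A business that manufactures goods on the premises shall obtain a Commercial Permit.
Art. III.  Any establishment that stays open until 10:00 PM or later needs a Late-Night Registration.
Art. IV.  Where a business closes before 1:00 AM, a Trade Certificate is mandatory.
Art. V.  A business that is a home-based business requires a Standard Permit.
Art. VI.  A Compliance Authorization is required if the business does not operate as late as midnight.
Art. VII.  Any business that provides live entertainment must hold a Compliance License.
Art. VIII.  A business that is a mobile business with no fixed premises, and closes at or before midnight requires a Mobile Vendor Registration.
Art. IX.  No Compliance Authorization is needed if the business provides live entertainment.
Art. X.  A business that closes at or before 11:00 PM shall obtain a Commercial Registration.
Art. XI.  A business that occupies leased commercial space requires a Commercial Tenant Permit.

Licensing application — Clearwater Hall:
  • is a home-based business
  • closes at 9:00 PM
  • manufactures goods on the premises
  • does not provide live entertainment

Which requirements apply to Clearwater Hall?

Art. I. closes 9:00 PM, after 8:00 PM; is a home-based business → Daytime License not required.
Art. II. manufactures goods on the premises → Commercial Permit required.
Art. III. closes 9:00 PM, at/before 10:00 PM → Late-Night Registration not required.
Art. IV. closes 9:00 PM, at/before 1:00 AM → Trade Certificate required.
Art. V. is a home-based business → Standard Permit required.
Art. VI. closes 9:00 PM, at/before midnight → Compliance Authorization required.
Art. VII. does not provide live entertainment → Compliance License not required.
Art. VIII. is a home-based business (not: is a mobile business with no fixed premises); closes 9:00 PM, at/before midnight → Mobile Vendor Registration not required.
Art. IX. does not provide live entertainment → Compliance Authorization exemption does not apply.
Art. X. closes 9:00 PM, at/before 11:00 PM → Commercial Registration required.
Art. XI. is a home-based business (not: occupies leased commercial space) → Commercial Tenant Permit not required.

Commercial Permit, Commercial Registration, Compliance Authorization, Standard Permit, Trade Certificate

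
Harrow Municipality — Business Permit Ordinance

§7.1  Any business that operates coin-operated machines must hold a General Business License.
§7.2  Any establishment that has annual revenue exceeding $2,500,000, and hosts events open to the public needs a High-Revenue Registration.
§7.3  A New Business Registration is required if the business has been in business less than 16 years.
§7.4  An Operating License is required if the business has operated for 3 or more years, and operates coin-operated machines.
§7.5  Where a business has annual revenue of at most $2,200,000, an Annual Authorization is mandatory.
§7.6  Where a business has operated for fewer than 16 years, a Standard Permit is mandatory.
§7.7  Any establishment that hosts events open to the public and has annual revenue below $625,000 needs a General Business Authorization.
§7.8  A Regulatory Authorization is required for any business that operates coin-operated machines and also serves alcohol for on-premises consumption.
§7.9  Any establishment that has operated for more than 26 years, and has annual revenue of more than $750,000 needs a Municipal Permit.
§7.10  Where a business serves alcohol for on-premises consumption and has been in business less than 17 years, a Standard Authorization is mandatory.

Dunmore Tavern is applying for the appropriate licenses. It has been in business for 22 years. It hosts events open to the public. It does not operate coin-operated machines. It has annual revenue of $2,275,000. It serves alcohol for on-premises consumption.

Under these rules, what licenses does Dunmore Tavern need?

§7.1 does not operate coin-operated machines → General Business License not required.
§7.2 revenue $2,275,000 ≤ $2,500,000; hosts events open to the public → High-Revenue Registration not required.
§7.3 years in business 22 ≥ 16 → New Business Registration not required.
§7.4 years in business 22 ≥ 3; does not operate coin-operated machines → Operating License not required.
§7.5 revenue $2,275,000 > $2,200,000 → Annual Authorization not required.
§7.6 years in business 22 ≥ 16 → Standard Permit not required.
§7.7 hosts events open to the public; revenue $2,275,000 ≥ $625,000 → General Business Authorization not required.
§7.8 does not operate coin-operated machines; serves alcohol for on-premises consumption → Regulatory Authorization not required.
§7.9 years in business 22 ≤ 26; revenue $2,275,000 > $750,000 → Municipal Permit not required.
§7.10 serves alcohol for on-premises consumption; years in business 22 ≥ 17 → Standard Authorization not required.

None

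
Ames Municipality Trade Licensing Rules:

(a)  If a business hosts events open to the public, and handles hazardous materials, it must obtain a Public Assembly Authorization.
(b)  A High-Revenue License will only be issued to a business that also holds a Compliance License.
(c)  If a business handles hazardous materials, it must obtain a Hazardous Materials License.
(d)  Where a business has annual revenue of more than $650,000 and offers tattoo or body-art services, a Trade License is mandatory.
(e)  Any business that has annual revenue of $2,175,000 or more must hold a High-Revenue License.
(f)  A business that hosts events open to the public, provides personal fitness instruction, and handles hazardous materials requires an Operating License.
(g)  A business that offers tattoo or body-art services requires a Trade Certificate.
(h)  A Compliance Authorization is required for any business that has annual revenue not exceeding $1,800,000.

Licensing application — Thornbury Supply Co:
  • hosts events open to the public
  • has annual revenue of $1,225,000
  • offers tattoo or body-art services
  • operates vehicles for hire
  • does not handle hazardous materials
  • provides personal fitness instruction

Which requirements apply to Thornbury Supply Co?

Compliance Authorization, Trade Certificate, Trade License

(a) hosts events open to the public; does not handle hazardous materials → Public Assembly Authorization not required.
(b) High-Revenue License is not required → no effect.
(c) does not handle hazardous materials → Hazardous Materials License not required.
(d) revenue $1,225,000 > $650,000; offers tattoo or body-art services → Trade License required.
(e) revenue $1,225,000 < $2,175,000 → High-Revenue License not required.
(f) hosts events open to the public; provides personal fitness instruction; does not handle hazardous materials → Operating License not required.
(g) offers tattoo or body-art services → Trade Certificate required.
(h) revenue $1,225,000 ≤ $1,800,000 → Compliance Authorization required.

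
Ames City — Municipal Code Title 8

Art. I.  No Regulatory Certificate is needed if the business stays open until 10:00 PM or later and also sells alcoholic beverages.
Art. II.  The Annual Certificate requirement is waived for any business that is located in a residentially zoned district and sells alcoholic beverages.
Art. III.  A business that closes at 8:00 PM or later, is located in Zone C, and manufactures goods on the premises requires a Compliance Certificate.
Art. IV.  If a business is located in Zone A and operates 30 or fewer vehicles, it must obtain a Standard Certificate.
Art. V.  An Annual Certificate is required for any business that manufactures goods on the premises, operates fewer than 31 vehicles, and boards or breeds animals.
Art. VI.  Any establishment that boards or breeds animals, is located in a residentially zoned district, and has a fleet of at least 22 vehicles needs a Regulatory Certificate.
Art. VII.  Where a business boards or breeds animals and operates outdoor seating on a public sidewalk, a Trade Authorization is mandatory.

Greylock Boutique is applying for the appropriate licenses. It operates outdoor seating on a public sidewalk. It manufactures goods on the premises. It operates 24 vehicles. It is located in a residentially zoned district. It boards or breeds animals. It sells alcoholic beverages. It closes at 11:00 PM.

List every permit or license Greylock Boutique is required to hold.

Trade Authorization

Art. I. closes 11:00 PM, after 10:00 PM; sells alcoholic beverages → exempt from Regulatory Certificate.
Art. II. is located in a residentially zoned district; sells alcoholic beverages → exempt from Annual Certificate.
Art. III. closes 11:00 PM, after 8:00 PM; is located in a residentially zoned district (not: is located in Zone C); manufactures goods on the premises → Compliance Certificate not required.
Art. IV. is located in a residentially zoned district (not: is located in Zone A); vehicles 24 ≤ 30 → Standard Certificate not required.
Art. V. manufactures goods on the premises; vehicles 24 < 31; boards or breeds animals → Annual Certificate required.
Art. VI. boards or breeds animals; is located in a residentially zoned district; vehicles 24 ≥ 22 → Regulatory Certificate required.
Art. VII. boards or breeds animals; operates outdoor seating on a public sidewalk → Trade Authorization required.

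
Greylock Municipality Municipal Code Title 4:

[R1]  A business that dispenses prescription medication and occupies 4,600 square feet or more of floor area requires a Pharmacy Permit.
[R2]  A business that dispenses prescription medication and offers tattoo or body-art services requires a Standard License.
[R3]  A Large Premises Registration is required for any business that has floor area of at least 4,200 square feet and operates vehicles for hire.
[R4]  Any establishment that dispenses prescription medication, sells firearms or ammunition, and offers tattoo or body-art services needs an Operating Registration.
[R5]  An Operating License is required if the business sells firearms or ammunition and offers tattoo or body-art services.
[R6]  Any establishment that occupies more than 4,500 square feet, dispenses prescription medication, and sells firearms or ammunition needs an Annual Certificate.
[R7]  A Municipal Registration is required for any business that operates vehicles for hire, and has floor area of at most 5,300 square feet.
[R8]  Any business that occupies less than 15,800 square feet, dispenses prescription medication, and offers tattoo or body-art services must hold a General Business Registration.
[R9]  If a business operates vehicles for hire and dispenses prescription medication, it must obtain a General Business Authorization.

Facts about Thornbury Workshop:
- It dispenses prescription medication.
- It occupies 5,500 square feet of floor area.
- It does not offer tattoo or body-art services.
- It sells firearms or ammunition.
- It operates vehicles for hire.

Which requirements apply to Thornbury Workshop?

[R1] dispenses prescription medication; floor area 5,500 square feet ≥ 4,600 square feet → Pharmacy Permit required.
[R2] dispenses prescription medication; does not offer tattoo or body-art services → Standard License not required.
[R3] floor area 5,500 square feet ≥ 4,200 square feet; operates vehicles for hire → Large Premises Registration required.
[R4] dispenses prescription medication; sells firearms or ammunition; does not offer tattoo or body-art services → Operating Registration not required.
[R5] sells firearms or ammunition; does not offer tattoo or body-art services → Operating License not required.
[R6] floor area 5,500 square feet > 4,500 square feet; dispenses prescription medication; sells firearms or ammunition → Annual Certificate required.
[R7] operates vehicles for hire; floor area 5,500 square feet > 5,300 square feet → Municipal Registration not required.
[R8] floor area 5,500 square feet < 15,800 square feet; dispenses prescription medication; does not offer tattoo or body-art services → General Business Registration not required.
[R9] operates vehicles for hire; dispenses prescription medication → General Business Authorization required.

Annual Certificate, General Business Authorization, Large Premises Registration, Pharmacy Permit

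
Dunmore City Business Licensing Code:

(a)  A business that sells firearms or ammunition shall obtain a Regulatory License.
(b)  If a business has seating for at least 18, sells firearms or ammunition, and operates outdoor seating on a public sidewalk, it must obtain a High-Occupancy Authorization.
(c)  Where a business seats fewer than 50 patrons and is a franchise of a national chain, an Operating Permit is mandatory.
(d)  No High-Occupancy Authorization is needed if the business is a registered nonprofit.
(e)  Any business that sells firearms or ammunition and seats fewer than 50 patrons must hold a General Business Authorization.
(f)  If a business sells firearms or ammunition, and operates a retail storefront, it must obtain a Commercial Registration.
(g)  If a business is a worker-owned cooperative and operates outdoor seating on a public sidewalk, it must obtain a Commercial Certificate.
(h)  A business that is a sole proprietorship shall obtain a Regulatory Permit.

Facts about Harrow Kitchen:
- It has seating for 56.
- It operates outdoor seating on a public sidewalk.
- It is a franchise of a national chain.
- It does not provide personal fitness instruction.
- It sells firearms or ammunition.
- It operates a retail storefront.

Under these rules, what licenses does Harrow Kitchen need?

Commercial Registration, High-Occupancy Authorization, Regulatory License

(a) sells firearms or ammunition → Regulatory License required.
(b) seating 56 ≥ 18; sells firearms or ammunition; operates outdoor seating on a public sidewalk → High-Occupancy Authorization required.
(c) seating 56 ≥ 50; is a franchise of a national chain → Operating Permit not required.
(d) is a franchise of a national chain (not: is a registered nonprofit) → High-Occupancy Authorization exemption does not apply.
(e) sells firearms or ammunition; seating 56 ≥ 50 → General Business Authorization not required.
(f) sells firearms or ammunition; operates a retail storefront → Commercial Registration required.
(g) is a franchise of a national chain (not: is a worker-owned cooperative); operates outdoor seating on a public sidewalk → Commercial Certificate not required.
(h) is a franchise of a national chain (not: is a sole proprietorship) → Regulatory Permit not required.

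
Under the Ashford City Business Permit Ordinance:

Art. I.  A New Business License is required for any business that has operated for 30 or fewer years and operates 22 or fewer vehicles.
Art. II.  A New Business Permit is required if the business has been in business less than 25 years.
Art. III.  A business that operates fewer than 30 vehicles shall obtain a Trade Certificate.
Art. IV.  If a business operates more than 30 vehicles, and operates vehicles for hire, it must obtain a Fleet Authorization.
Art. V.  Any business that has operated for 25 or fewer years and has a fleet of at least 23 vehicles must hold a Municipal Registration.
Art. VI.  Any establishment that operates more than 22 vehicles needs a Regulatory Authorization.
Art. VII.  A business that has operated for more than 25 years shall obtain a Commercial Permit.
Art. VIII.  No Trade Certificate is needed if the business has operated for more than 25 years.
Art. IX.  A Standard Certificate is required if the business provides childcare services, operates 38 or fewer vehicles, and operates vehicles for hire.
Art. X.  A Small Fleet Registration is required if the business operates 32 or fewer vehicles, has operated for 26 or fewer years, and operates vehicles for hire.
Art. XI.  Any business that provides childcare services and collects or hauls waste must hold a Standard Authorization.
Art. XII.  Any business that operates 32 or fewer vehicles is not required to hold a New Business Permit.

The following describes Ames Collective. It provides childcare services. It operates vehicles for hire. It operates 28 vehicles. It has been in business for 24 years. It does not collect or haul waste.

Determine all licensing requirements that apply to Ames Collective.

Municipal Registration, Regulatory Authorization, Small Fleet Registration, Standard Certificate, Trade Certificate

Art. I. years in business 24 ≤ 30; vehicles 28 > 22 → New Business License not required.
Art. II. years in business 24 < 25 → New Business Permit required.
Art. III. vehicles 28 < 30 → Trade Certificate required.
Art. IV. vehicles 28 ≤ 30; operates vehicles for hire → Fleet Authorization not required.
Art. V. years in business 24 ≤ 25; vehicles 28 ≥ 23 → Municipal Registration required.
Art. VI. vehicles 28 > 22 → Regulatory Authorization required.
Art. VII. years in business 24 ≤ 25 → Commercial Permit not required.
Art. VIII. years in business 24 ≤ 25 → Trade Certificate exemption does not apply.
Art. IX. provides childcare services; vehicles 28 ≤ 38; operates vehicles for hire → Standard Certificate required.
Art. X. vehicles 28 ≤ 32; years in business 24 ≤ 26; operates vehicles for hire → Small Fleet Registration required.
Art. XI. provides childcare services; does not collect or haul waste → Standard Authorization not required.
Art. XII. vehicles 28 ≤ 32 → exempt from New Business Permit.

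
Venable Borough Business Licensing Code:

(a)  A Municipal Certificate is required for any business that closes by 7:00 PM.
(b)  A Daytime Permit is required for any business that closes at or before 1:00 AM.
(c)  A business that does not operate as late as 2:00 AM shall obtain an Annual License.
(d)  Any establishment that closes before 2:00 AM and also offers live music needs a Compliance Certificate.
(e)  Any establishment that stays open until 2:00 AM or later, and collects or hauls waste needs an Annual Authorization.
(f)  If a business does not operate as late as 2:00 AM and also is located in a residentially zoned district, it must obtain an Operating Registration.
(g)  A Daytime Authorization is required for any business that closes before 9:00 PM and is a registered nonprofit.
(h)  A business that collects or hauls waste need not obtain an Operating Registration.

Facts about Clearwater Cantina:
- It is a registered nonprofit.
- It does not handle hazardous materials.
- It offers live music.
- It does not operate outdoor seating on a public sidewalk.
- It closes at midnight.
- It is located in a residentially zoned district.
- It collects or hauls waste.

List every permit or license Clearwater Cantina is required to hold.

(a) closes midnight, after 7:00 PM → Municipal Certificate not required.
(b) closes midnight, at/before 1:00 AM → Daytime Permit required.
(c) closes midnight, at/before 2:00 AM → Annual License required.
(d) closes midnight, at/before 2:00 AM; offers live music → Compliance Certificate required.
(e) closes midnight, at/before 2:00 AM; collects or hauls waste → Annual Authorization not required.
(f) closes midnight, at/before 2:00 AM; is located in a residentially zoned district → Operating Registration required.
(g) closes midnight, after 9:00 PM; is a registered nonprofit → Daytime Authorization not required.
(h) collects or hauls waste → exempt from Operating Registration.

Annual License, Compliance Certificate, Daytime Permit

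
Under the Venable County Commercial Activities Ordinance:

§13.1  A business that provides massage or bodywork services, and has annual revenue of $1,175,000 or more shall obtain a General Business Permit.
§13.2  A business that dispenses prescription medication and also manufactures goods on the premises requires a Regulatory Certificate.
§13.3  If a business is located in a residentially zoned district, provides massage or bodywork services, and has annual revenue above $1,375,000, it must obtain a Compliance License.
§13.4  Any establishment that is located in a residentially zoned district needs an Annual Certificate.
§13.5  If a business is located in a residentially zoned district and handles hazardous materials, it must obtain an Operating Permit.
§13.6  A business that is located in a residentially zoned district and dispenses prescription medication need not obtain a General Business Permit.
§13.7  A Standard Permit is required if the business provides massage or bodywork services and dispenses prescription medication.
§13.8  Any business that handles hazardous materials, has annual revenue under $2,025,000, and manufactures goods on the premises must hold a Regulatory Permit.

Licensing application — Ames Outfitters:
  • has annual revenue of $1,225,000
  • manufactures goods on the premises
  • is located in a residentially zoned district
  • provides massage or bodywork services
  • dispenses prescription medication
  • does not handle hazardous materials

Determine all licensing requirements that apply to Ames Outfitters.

§13.1 provides massage or bodywork services; revenue $1,225,000 ≥ $1,175,000 → General Business Permit required.
§13.2 dispenses prescription medication; manufactures goods on the premises → Regulatory Certificate required.
§13.3 is located in a residentially zoned district; provides massage or bodywork services; revenue $1,225,000 ≤ $1,375,000 → Compliance License not required.
§13.4 is located in a residentially zoned district → Annual Certificate required.
§13.5 is located in a residentially zoned district; does not handle hazardous materials → Operating Permit not required.
§13.6 is located in a residentially zoned district; dispenses prescription medication → exempt from General Business Permit.
§13.7 provides massage or bodywork services; dispenses prescription medication → Standard Permit required.
§13.8 does not handle hazardous materials; revenue $1,225,000 < $2,025,000; manufactures goods on the premises → Regulatory Permit not required.

Annual Certificate, Regulatory Certificate, Standard Permit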